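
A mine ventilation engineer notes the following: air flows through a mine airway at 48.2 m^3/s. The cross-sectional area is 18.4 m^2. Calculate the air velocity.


2.6196 m/s

Velocity = flow rate / cross-sectional area
= 48.2 / 18.4
= 2.6196 m/s


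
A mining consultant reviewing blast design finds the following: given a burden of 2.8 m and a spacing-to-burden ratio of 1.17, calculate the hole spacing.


3.276 m

Spacing = burden * ratio
= 2.8 * 1.17
= 3.276 m


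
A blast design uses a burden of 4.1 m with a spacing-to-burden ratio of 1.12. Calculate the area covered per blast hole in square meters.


First, find the spacing:
Spacing = burden * ratio = 4.1 * 1.12
= 4.592 m
Then, calculate the area:
Area = burden * spacing = 4.1 * 4.592
= 18.8272 m^2

18.8272 m^2


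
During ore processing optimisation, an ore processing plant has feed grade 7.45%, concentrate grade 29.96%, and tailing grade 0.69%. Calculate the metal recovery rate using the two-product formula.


Using the two-product formula:
R = 100 * c * (f - t) / (f * (c - t))
Numerator = 100 * 29.96 * (7.45 - 0.69)
= 100 * 29.96 * 6.76
= 20252.96
Denominator = 7.45 * (29.96 - 0.69)
= 7.45 * 29.27
= 218.0615
R = 20252.96 / 218.0615
= 92.8773%

92.8773%


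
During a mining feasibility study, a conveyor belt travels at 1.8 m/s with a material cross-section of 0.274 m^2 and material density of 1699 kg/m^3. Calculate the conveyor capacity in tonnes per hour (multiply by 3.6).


3016.6085 t/h

Volumetric flow = speed * area
= 1.8 * 0.274 = 0.4932 m^3/s
Mass flow = volumetric * density
= 0.4932 * 1699 = 837.9468 kg/s
Convert to t/h: multiply by 3.6
Capacity = 837.9468 * 3.6
= 3016.6085 t/h


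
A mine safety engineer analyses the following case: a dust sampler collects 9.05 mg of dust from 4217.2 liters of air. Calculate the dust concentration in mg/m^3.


2.146 mg/m^3

Convert liters to m^3: 1 m^3 = 1000 L
Concentration = mass / volume * 1000
= 9.05 / 4217.2 * 1000
= 0.002145973632 * 1000
= 2.146 mg/m^3


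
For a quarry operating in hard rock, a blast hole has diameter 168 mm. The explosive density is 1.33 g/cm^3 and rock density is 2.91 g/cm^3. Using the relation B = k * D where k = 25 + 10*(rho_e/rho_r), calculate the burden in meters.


First, compute k:
rho_e / rho_r = 1.33 / 2.91 = 0.4570446735
k = 25 + 10 * 0.4570446735 = 29.57044674
Then, compute burden:
B = k * D / 1000 = 29.57044674 * 168 / 1000
= 4967.835052 / 1000
= 4.9678 m

4.9678 m


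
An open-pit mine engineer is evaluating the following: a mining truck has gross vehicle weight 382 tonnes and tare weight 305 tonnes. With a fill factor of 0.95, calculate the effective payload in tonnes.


Maximum payload = gross - tare
= 382 - 305 = 77 tonnes
Effective payload = max payload * fill factor
= 77 * 0.95
= 73.15 tonnes

73.15 tonnes


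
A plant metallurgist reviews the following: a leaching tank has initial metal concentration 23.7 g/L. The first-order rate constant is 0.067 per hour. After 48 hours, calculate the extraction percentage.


Compute the exponent:
-k * t = -0.067 * 48 = -3.216
Remaining concentration:
C = 23.7 * exp(-3.216)
= 23.7 * 0.04011519856
= 0.9507302059 g/L
Extracted = 23.7 - 0.9507302059 = 22.74926979 g/L
Extraction % = 22.74926979 / 23.7 * 100
= 95.9885%

95.9885%


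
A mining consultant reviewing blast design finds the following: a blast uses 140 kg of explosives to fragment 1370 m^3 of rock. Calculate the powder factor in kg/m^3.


Powder factor = explosive mass / rock volume
= 140 / 1370
= 0.1022 kg/m^3

0.1022 kg/m^3


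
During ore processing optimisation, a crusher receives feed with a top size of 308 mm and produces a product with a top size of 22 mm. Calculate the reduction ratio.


14.0

Reduction ratio = feed size / product size
= 308 / 22
= 14.0


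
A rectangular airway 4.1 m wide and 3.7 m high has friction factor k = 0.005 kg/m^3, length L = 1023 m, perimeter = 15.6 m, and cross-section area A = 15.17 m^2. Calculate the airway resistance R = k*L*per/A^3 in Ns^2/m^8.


0.0229 Ns^2/m^8

Compute the numerator:
k * L * per = 0.005 * 1023 * 15.6
= 79.794
Compute the denominator:
A^3 = 15.17^3 = 3491.055413
Resistance:
R = 79.794 / 3491.055413
= 0.0229 Ns^2/m^8


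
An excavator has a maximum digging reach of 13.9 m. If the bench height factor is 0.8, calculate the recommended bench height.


Bench height = reach * factor
= 13.9 * 0.8
= 11.12 m

11.12 m


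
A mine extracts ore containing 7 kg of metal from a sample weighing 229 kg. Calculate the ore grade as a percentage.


3.0568%

Ore grade = (metal mass / ore mass) * 100
= (7 / 229) * 100
= 0.03056768559 * 100
= 3.0568%


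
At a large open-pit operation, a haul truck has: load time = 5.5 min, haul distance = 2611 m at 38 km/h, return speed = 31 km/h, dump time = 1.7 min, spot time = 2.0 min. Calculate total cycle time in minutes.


18.3762 min

Convert haul speed to m/min: 38 * 1000/60 = 633.3333333 m/min
Haul time = 2611 / 633.3333333 = 4.122631579 min
Convert return speed to m/min: 31 * 1000/60 = 516.6666667 m/min
Return time = 2611 / 516.6666667 = 5.053548387 min
Total cycle time:
= 5.5 + 4.122631579 + 1.7 + 5.053548387 + 2.0
= 18.3762 min


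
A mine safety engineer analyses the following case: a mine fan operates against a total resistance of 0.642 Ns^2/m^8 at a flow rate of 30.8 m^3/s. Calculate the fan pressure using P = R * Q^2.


609.0269 Pa

Compute Q^2:
Q^2 = 30.8^2 = 948.64
Compute pressure:
P = R * Q^2 = 0.642 * 948.64
= 609.0269 Pa


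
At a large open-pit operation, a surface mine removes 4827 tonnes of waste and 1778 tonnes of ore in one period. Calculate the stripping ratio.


2.7148

Stripping ratio = waste tonnage / ore tonnage
= 4827 / 1778
= 2.7148


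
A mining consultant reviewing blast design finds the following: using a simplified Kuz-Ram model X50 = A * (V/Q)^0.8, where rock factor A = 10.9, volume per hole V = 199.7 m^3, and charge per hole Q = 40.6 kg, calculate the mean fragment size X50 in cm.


38.986 cm

Compute V/Q:
V/Q = 199.7 / 40.6 = 4.918719212
Raise to the power 0.8:
(V/Q)^0.8 = 4.918719212^0.8 = 3.576692673
Multiply by A:
X50 = 10.9 * 3.576692673
= 38.986 cm


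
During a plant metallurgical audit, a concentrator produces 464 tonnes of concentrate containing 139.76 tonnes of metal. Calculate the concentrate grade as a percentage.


30.1207%

Grade = (metal in concentrate / concentrate mass) * 100
= (139.76 / 464) * 100
= 0.3012068966 * 100
= 30.1207%


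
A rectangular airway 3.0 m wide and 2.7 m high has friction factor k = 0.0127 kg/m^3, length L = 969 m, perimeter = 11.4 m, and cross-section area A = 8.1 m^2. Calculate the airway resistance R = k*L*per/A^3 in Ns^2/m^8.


Compute the numerator:
k * L * per = 0.0127 * 969 * 11.4
= 140.29182
Compute the denominator:
A^3 = 8.1^3 = 531.441
Resistance:
R = 140.29182 / 531.441
= 0.264 Ns^2/m^8

0.264 Ns^2/m^8


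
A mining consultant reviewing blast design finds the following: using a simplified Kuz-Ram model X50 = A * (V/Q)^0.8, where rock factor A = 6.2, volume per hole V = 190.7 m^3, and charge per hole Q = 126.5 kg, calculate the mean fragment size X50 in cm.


8.6099 cm

Compute V/Q:
V/Q = 190.7 / 126.5 = 1.507509881
Raise to the power 0.8:
(V/Q)^0.8 = 1.507509881^0.8 = 1.388699036
Multiply by A:
X50 = 6.2 * 1.388699036
= 8.6099 cm


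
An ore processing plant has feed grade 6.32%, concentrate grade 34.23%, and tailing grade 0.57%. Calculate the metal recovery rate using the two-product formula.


92.5217%

Using the two-product formula:
R = 100 * c * (f - t) / (f * (c - t))
Numerator = 100 * 34.23 * (6.32 - 0.57)
= 100 * 34.23 * 5.75
= 19682.25
Denominator = 6.32 * (34.23 - 0.57)
= 6.32 * 33.66
= 212.7312
R = 19682.25 / 212.7312
= 92.5217%


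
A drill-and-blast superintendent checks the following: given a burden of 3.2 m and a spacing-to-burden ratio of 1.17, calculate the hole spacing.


3.744 m

Spacing = burden * ratio
= 3.2 * 1.17
= 3.744 m


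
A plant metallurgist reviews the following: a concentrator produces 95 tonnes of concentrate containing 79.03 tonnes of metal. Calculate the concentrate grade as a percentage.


Grade = (metal in concentrate / concentrate mass) * 100
= (79.03 / 95) * 100
= 0.8318947368 * 100
= 83.1895%

83.1895%


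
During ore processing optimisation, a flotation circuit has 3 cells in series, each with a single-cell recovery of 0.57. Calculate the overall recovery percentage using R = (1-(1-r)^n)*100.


Complement of single-cell recovery:
1 - r = 1 - 0.57 = 0.43
Raise to power n:
(1 - r)^3 = 0.43^3 = 0.079507
Overall recovery:
R = (1 - 0.079507) * 100
= 92.0493%

92.0493%


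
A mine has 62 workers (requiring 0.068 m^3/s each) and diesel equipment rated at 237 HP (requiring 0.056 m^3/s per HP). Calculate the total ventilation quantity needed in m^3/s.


17.488 m^3/s

Airflow for workers:
Q_people = 62 * 0.068 = 4.216 m^3/s
Airflow for diesel equipment:
Q_diesel = 237 * 0.056 = 13.272 m^3/s
Total ventilation:
Q_total = 4.216 + 13.272
= 17.488 m^3/s


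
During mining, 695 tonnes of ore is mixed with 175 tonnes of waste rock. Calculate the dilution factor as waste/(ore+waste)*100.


Total material = ore + waste
= 695 + 175 = 870 tonnes
Dilution = waste / total * 100
= 175 / 870 * 100
= 0.2011494253 * 100
= 20.1149%

20.1149%


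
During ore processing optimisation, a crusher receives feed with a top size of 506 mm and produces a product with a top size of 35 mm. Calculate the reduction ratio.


Reduction ratio = feed size / product size
= 506 / 35
= 14.4571

14.4571


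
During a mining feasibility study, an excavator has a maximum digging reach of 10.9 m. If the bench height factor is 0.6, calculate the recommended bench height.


6.54 m

Bench height = reach * factor
= 10.9 * 0.6
= 6.54 m


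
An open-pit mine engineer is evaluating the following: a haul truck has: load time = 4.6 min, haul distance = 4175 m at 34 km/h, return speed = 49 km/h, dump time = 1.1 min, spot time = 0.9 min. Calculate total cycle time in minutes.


Convert haul speed to m/min: 34 * 1000/60 = 566.6666667 m/min
Haul time = 4175 / 566.6666667 = 7.367647059 min
Convert return speed to m/min: 49 * 1000/60 = 816.6666667 m/min
Return time = 4175 / 816.6666667 = 5.112244898 min
Total cycle time:
= 4.6 + 7.367647059 + 1.1 + 5.112244898 + 0.9
= 19.0799 min

19.0799 min


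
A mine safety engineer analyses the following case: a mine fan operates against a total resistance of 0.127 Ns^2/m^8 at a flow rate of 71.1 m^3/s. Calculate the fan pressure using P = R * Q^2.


642.0117 Pa

Compute Q^2:
Q^2 = 71.1^2 = 5055.21
Compute pressure:
P = R * Q^2 = 0.127 * 5055.21
= 642.0117 Pa


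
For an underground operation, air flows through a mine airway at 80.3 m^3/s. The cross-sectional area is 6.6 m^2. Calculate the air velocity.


12.1667 m/s

Velocity = flow rate / cross-sectional area
= 80.3 / 6.6
= 12.1667 m/s


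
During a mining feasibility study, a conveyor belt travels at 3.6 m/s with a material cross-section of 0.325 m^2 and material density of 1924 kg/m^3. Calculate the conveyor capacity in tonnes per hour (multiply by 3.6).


8103.888 t/h

Volumetric flow = speed * area
= 3.6 * 0.325 = 1.17 m^3/s
Mass flow = volumetric * density
= 1.17 * 1924 = 2251.08 kg/s
Convert to t/h: multiply by 3.6
Capacity = 2251.08 * 3.6
= 8103.888 t/h


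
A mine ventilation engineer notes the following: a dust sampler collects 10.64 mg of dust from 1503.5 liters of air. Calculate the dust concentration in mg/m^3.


7.0768 mg/m^3

Convert liters to m^3: 1 m^3 = 1000 L
Concentration = mass / volume * 1000
= 10.64 / 1503.5 * 1000
= 0.007076820752 * 1000
= 7.0768 mg/m^3


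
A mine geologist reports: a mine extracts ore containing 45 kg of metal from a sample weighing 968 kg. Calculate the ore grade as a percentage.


4.6488%

Ore grade = (metal mass / ore mass) * 100
= (45 / 968) * 100
= 0.04648760331 * 100
= 4.6488%


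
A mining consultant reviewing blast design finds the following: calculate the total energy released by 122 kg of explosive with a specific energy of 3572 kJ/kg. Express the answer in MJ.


435.784 MJ

Energy = mass * specific_energy / 1000
= 122 * 3572 / 1000
= 435784 / 1000
= 435.784 MJ


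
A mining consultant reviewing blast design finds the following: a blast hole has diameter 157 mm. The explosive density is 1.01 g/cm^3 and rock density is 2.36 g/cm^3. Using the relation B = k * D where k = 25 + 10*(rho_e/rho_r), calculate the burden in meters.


First, compute k:
rho_e / rho_r = 1.01 / 2.36 = 0.4279661017
k = 25 + 10 * 0.4279661017 = 29.27966102
Then, compute burden:
B = k * D / 1000 = 29.27966102 * 157 / 1000
= 4596.90678 / 1000
= 4.5969 m

4.5969 m


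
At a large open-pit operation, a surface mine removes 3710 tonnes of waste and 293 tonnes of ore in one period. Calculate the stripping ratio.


12.6621

Stripping ratio = waste tonnage / ore tonnage
= 3710 / 293
= 12.6621


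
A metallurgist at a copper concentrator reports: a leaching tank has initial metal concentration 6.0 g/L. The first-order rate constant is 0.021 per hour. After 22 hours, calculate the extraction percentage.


36.9978%

Compute the exponent:
-k * t = -0.021 * 22 = -0.462
Remaining concentration:
C = 6.0 * exp(-0.462)
= 6.0 * 0.6300223399
= 3.78013404 g/L
Extracted = 6.0 - 3.78013404 = 2.21986596 g/L
Extraction % = 2.21986596 / 6.0 * 100
= 36.9978%


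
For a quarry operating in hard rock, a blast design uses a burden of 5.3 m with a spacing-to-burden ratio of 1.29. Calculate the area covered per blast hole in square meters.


First, find the spacing:
Spacing = burden * ratio = 5.3 * 1.29
= 6.837 m
Then, calculate the area:
Area = burden * spacing = 5.3 * 6.837
= 36.2361 m^2

36.2361 m^2


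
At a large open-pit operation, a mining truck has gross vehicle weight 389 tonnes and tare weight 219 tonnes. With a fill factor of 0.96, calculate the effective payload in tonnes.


Maximum payload = gross - tare
= 389 - 219 = 170 tonnes
Effective payload = max payload * fill factor
= 170 * 0.96
= 163.2 tonnes

163.2 tonnes


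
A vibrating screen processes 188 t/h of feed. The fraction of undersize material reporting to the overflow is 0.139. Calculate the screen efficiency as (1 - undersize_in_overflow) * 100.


Screen efficiency = (1 - fraction of undersize in overflow) * 100
= (1 - 0.139) * 100
= 0.861 * 100
= 86.1%

86.1%


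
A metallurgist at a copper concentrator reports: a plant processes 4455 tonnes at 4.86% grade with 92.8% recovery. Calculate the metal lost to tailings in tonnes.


Total metal in feed:
= 4455 * 4.86 / 100 = 216.513 tonnes
Metal recovered:
= 216.513 * 92.8 / 100 = 200.924064 tonnes
Metal lost to tailings:
= 216.513 - 200.924064
= 15.5889 tonnes

15.5889 tonnes


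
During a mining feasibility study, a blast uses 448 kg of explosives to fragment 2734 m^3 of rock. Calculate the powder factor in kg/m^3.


0.1639 kg/m^3

Powder factor = explosive mass / rock volume
= 448 / 2734
= 0.1639 kg/m^3


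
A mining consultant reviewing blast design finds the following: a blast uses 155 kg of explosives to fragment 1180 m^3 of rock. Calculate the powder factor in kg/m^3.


0.1314 kg/m^3

Powder factor = explosive mass / rock volume
= 155 / 1180
= 0.1314 kg/m^3


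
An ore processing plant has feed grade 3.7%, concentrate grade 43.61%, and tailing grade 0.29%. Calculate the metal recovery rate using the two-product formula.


Using the two-product formula:
R = 100 * c * (f - t) / (f * (c - t))
Numerator = 100 * 43.61 * (3.7 - 0.29)
= 100 * 43.61 * 3.41
= 14871.01
Denominator = 3.7 * (43.61 - 0.29)
= 3.7 * 43.32
= 160.284
R = 14871.01 / 160.284
= 92.7791%

92.7791%


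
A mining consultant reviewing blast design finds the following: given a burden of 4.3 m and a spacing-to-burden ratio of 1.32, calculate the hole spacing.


5.676 m

Spacing = burden * ratio
= 4.3 * 1.32
= 5.676 m


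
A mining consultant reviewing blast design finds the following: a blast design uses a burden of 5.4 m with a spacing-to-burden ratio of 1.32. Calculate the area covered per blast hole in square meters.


38.4912 m^2

First, find the spacing:
Spacing = burden * ratio = 5.4 * 1.32
= 7.128 m
Then, calculate the area:
Area = burden * spacing = 5.4 * 7.128
= 38.4912 m^2


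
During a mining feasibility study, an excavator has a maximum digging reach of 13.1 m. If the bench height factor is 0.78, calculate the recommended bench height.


Bench height = reach * factor
= 13.1 * 0.78
= 10.218 m

10.218 m


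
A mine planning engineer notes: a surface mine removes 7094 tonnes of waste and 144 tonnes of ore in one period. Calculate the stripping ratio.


Stripping ratio = waste tonnage / ore tonnage
= 7094 / 144
= 49.2639

49.2639


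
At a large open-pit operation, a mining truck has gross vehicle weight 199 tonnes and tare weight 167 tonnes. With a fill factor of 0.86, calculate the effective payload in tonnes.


27.52 tonnes

Maximum payload = gross - tare
= 199 - 167 = 32 tonnes
Effective payload = max payload * fill factor
= 32 * 0.86
= 27.52 tonnes


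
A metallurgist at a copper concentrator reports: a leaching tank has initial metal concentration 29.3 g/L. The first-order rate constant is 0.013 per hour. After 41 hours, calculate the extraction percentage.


41.3158%

Compute the exponent:
-k * t = -0.013 * 41 = -0.533
Remaining concentration:
C = 29.3 * exp(-0.533)
= 29.3 * 0.5868418008
= 17.19446476 g/L
Extracted = 29.3 - 17.19446476 = 12.10553524 g/L
Extraction % = 12.10553524 / 29.3 * 100
= 41.3158%


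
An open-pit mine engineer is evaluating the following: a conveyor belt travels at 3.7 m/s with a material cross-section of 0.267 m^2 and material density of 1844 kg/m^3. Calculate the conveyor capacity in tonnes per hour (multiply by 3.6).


Volumetric flow = speed * area
= 3.7 * 0.267 = 0.9879 m^3/s
Mass flow = volumetric * density
= 0.9879 * 1844 = 1821.6876 kg/s
Convert to t/h: multiply by 3.6
Capacity = 1821.6876 * 3.6
= 6558.0754 t/h

6558.0754 t/h


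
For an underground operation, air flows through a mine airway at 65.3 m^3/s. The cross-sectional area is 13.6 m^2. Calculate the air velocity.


4.8015 m/s

Velocity = flow rate / cross-sectional area
= 65.3 / 13.6
= 4.8015 m/s


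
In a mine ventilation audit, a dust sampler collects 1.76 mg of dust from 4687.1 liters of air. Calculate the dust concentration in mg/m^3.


0.3755 mg/m^3

Convert liters to m^3: 1 m^3 = 1000 L
Concentration = mass / volume * 1000
= 1.76 / 4687.1 * 1000
= 0.0003754987092 * 1000
= 0.3755 mg/m^3


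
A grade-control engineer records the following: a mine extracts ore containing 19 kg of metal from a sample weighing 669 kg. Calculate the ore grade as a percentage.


2.8401%

Ore grade = (metal mass / ore mass) * 100
= (19 / 669) * 100
= 0.02840059791 * 100
= 2.8401%


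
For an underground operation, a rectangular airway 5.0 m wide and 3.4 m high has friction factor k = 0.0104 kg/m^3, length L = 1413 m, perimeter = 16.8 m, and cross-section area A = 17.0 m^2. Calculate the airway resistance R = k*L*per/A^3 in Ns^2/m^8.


0.0503 Ns^2/m^8

Compute the numerator:
k * L * per = 0.0104 * 1413 * 16.8
= 246.87936
Compute the denominator:
A^3 = 17.0^3 = 4913
Resistance:
R = 246.87936 / 4913
= 0.0503 Ns^2/m^8


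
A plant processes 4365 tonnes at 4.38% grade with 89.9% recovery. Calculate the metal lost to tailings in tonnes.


Total metal in feed:
= 4365 * 4.38 / 100 = 191.187 tonnes
Metal recovered:
= 191.187 * 89.9 / 100 = 171.877113 tonnes
Metal lost to tailings:
= 191.187 - 171.877113
= 19.3099 tonnes

19.3099 tonnes


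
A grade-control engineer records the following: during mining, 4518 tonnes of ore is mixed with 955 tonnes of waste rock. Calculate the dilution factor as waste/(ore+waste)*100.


Total material = ore + waste
= 4518 + 955 = 5473 tonnes
Dilution = waste / total * 100
= 955 / 5473 * 100
= 0.1744929655 * 100
= 17.4493%

17.4493%


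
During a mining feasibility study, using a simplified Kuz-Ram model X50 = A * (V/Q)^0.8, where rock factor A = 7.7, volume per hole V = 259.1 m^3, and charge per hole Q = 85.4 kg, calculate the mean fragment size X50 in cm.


Compute V/Q:
V/Q = 259.1 / 85.4 = 3.033957845
Raise to the power 0.8:
(V/Q)^0.8 = 3.033957845^0.8 = 2.430007611
Multiply by A:
X50 = 7.7 * 2.430007611
= 18.7111 cm

18.7111 cm


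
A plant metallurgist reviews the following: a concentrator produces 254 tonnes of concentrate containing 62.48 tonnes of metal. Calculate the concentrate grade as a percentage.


24.5984%

Grade = (metal in concentrate / concentrate mass) * 100
= (62.48 / 254) * 100
= 0.245984252 * 100
= 24.5984%


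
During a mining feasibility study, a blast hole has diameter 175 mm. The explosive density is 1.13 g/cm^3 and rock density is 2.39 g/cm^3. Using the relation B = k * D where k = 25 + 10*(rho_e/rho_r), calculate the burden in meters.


5.2024 m

First, compute k:
rho_e / rho_r = 1.13 / 2.39 = 0.4728033473
k = 25 + 10 * 0.4728033473 = 29.72803347
Then, compute burden:
B = k * D / 1000 = 29.72803347 * 175 / 1000
= 5202.405858 / 1000
= 5.2024 m


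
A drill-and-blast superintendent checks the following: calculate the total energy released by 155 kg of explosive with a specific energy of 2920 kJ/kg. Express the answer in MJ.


Energy = mass * specific_energy / 1000
= 155 * 2920 / 1000
= 452600 / 1000
= 452.6 MJ

452.6 MJ


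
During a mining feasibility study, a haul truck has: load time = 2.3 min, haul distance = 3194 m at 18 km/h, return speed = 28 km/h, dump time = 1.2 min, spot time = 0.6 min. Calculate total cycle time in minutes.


Convert haul speed to m/min: 18 * 1000/60 = 300 m/min
Haul time = 3194 / 300 = 10.64666667 min
Convert return speed to m/min: 28 * 1000/60 = 466.6666667 m/min
Return time = 3194 / 466.6666667 = 6.844285714 min
Total cycle time:
= 2.3 + 10.64666667 + 1.2 + 6.844285714 + 0.6
= 21.591 min

21.591 min


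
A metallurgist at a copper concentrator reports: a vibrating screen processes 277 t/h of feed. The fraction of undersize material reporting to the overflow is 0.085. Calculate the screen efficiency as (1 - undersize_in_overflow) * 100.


Screen efficiency = (1 - fraction of undersize in overflow) * 100
= (1 - 0.085) * 100
= 0.915 * 100
= 91.5%

91.5%


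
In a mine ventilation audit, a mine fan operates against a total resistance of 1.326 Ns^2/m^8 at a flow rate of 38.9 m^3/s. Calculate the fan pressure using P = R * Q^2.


Compute Q^2:
Q^2 = 38.9^2 = 1513.21
Compute pressure:
P = R * Q^2 = 1.326 * 1513.21
= 2006.5165 Pa

2006.5165 Pa


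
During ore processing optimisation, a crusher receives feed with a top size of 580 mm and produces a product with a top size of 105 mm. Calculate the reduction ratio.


5.5238

Reduction ratio = feed size / product size
= 580 / 105
= 5.5238


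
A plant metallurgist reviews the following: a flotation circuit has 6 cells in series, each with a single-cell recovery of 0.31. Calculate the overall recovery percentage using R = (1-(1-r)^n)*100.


89.2082%

Complement of single-cell recovery:
1 - r = 1 - 0.31 = 0.69
Raise to power n:
(1 - r)^6 = 0.69^6 = 0.1079181631
Overall recovery:
R = (1 - 0.1079181631) * 100
= 89.2082%


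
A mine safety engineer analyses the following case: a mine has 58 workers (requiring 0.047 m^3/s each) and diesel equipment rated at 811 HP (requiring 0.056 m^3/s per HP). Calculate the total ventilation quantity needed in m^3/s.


48.142 m^3/s

Airflow for workers:
Q_people = 58 * 0.047 = 2.726 m^3/s
Airflow for diesel equipment:
Q_diesel = 811 * 0.056 = 45.416 m^3/s
Total ventilation:
Q_total = 2.726 + 45.416
= 48.142 m^3/s


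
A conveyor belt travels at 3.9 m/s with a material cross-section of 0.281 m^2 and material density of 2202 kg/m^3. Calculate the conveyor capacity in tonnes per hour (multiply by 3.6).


8687.4185 t/h

Volumetric flow = speed * area
= 3.9 * 0.281 = 1.0959 m^3/s
Mass flow = volumetric * density
= 1.0959 * 2202 = 2413.1718 kg/s
Convert to t/h: multiply by 3.6
Capacity = 2413.1718 * 3.6
= 8687.4185 t/h


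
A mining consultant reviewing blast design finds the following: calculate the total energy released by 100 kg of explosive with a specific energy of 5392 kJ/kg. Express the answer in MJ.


Energy = mass * specific_energy / 1000
= 100 * 5392 / 1000
= 539200 / 1000
= 539.2 MJ

539.2 MJ


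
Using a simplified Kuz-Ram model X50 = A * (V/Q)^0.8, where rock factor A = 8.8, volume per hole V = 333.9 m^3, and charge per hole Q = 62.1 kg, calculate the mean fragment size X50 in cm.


Compute V/Q:
V/Q = 333.9 / 62.1 = 5.376811594
Raise to the power 0.8:
(V/Q)^0.8 = 5.376811594^0.8 = 3.840783746
Multiply by A:
X50 = 8.8 * 3.840783746
= 33.7989 cm

33.7989 cm


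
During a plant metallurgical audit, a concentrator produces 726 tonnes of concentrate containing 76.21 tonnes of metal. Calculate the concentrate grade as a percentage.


10.4972%

Grade = (metal in concentrate / concentrate mass) * 100
= (76.21 / 726) * 100
= 0.1049724518 * 100
= 10.4972%


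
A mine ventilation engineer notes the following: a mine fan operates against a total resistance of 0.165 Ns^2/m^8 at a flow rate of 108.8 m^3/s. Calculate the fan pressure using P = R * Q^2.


Compute Q^2:
Q^2 = 108.8^2 = 11837.44
Compute pressure:
P = R * Q^2 = 0.165 * 11837.44
= 1953.1776 Pa

1953.1776 Pa


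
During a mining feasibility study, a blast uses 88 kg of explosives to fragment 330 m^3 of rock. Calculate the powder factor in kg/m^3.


0.2667 kg/m^3

Powder factor = explosive mass / rock volume
= 88 / 330
= 0.2667 kg/m^3


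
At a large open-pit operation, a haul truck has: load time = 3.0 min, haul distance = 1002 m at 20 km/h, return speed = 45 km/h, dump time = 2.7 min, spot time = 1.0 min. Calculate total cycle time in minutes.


11.042 min

Convert haul speed to m/min: 20 * 1000/60 = 333.3333333 m/min
Haul time = 1002 / 333.3333333 = 3.006 min
Convert return speed to m/min: 45 * 1000/60 = 750 m/min
Return time = 1002 / 750 = 1.336 min
Total cycle time:
= 3.0 + 3.006 + 2.7 + 1.336 + 1.0
= 11.042 min


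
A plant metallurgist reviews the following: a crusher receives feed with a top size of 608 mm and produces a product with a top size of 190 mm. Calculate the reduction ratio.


Reduction ratio = feed size / product size
= 608 / 190
= 3.2

3.2


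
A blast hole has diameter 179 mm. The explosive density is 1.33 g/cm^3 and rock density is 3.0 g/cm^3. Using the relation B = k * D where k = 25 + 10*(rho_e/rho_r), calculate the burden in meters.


First, compute k:
rho_e / rho_r = 1.33 / 3.0 = 0.4433333333
k = 25 + 10 * 0.4433333333 = 29.43333333
Then, compute burden:
B = k * D / 1000 = 29.43333333 * 179 / 1000
= 5268.566667 / 1000
= 5.2686 m

5.2686 m


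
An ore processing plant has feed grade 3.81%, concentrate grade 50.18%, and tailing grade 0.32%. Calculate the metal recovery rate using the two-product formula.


Using the two-product formula:
R = 100 * c * (f - t) / (f * (c - t))
Numerator = 100 * 50.18 * (3.81 - 0.32)
= 100 * 50.18 * 3.49
= 17512.82
Denominator = 3.81 * (50.18 - 0.32)
= 3.81 * 49.86
= 189.9666
R = 17512.82 / 189.9666
= 92.1889%

92.1889%


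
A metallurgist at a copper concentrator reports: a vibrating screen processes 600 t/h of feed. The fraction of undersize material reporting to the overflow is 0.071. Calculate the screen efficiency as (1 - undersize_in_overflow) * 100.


92.9%

Screen efficiency = (1 - fraction of undersize in overflow) * 100
= (1 - 0.071) * 100
= 0.929 * 100
= 92.9%


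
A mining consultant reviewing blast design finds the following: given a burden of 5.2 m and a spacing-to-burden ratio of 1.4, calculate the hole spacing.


Spacing = burden * ratio
= 5.2 * 1.4
= 7.28 m

7.28 m


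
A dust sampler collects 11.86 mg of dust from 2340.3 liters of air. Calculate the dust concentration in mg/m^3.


5.0677 mg/m^3

Convert liters to m^3: 1 m^3 = 1000 L
Concentration = mass / volume * 1000
= 11.86 / 2340.3 * 1000
= 0.00506772636 * 1000
= 5.0677 mg/m^3


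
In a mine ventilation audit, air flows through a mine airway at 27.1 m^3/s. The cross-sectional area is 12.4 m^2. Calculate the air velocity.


2.1855 m/s

Velocity = flow rate / cross-sectional area
= 27.1 / 12.4
= 2.1855 m/s


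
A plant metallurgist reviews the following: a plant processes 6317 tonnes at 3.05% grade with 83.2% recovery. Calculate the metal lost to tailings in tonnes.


32.3683 tonnes

Total metal in feed:
= 6317 * 3.05 / 100 = 192.6685 tonnes
Metal recovered:
= 192.6685 * 83.2 / 100 = 160.300192 tonnes
Metal lost to tailings:
= 192.6685 - 160.300192
= 32.3683 tonnes


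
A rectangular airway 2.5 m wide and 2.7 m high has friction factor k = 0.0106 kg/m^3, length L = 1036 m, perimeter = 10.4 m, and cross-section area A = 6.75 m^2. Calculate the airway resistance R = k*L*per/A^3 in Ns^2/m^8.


Compute the numerator:
k * L * per = 0.0106 * 1036 * 10.4
= 114.20864
Compute the denominator:
A^3 = 6.75^3 = 307.546875
Resistance:
R = 114.20864 / 307.546875
= 0.3714 Ns^2/m^8

0.3714 Ns^2/m^8


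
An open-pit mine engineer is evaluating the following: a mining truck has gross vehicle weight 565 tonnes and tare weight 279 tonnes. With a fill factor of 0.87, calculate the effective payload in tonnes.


Maximum payload = gross - tare
= 565 - 279 = 286 tonnes
Effective payload = max payload * fill factor
= 286 * 0.87
= 248.82 tonnes

248.82 tonnes


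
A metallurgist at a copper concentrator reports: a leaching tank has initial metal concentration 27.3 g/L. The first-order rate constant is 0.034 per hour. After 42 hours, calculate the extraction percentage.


76.0212%

Compute the exponent:
-k * t = -0.034 * 42 = -1.428
Remaining concentration:
C = 27.3 * exp(-1.428)
= 27.3 * 0.239788019
= 6.546212919 g/L
Extracted = 27.3 - 6.546212919 = 20.75378708 g/L
Extraction % = 20.75378708 / 27.3 * 100
= 76.0212%


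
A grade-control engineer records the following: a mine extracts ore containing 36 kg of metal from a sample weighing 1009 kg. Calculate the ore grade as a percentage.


Ore grade = (metal mass / ore mass) * 100
= (36 / 1009) * 100
= 0.03567888999 * 100
= 3.5679%

3.5679%


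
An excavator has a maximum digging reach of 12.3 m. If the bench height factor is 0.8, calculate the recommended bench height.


Bench height = reach * factor
= 12.3 * 0.8
= 9.84 m

9.84 m


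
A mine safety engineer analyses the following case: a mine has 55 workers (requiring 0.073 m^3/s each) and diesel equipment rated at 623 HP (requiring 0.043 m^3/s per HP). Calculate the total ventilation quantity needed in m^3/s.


30.804 m^3/s

Airflow for workers:
Q_people = 55 * 0.073 = 4.015 m^3/s
Airflow for diesel equipment:
Q_diesel = 623 * 0.043 = 26.789 m^3/s
Total ventilation:
Q_total = 4.015 + 26.789
= 30.804 m^3/s


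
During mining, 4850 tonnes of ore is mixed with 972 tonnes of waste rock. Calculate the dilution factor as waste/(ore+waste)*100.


Total material = ore + waste
= 4850 + 972 = 5822 tonnes
Dilution = waste / total * 100
= 972 / 5822 * 100
= 0.1669529371 * 100
= 16.6953%

16.6953%


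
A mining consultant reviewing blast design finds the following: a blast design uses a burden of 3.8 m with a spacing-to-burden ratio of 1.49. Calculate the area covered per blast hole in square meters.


21.5156 m^2

First, find the spacing:
Spacing = burden * ratio = 3.8 * 1.49
= 5.662 m
Then, calculate the area:
Area = burden * spacing = 3.8 * 5.662
= 21.5156 m^2


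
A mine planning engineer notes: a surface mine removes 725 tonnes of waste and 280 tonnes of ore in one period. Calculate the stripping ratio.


2.5893

Stripping ratio = waste tonnage / ore tonnage
= 725 / 280
= 2.5893


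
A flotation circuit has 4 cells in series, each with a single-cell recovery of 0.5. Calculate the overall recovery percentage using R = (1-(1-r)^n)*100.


93.75%

Complement of single-cell recovery:
1 - r = 1 - 0.5 = 0.5
Raise to power n:
(1 - r)^4 = 0.5^4 = 0.0625
Overall recovery:
R = (1 - 0.0625) * 100
= 93.75%


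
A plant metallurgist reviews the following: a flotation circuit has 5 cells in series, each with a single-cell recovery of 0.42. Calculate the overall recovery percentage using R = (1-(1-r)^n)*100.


Complement of single-cell recovery:
1 - r = 1 - 0.42 = 0.58
Raise to power n:
(1 - r)^5 = 0.58^5 = 0.0656356768
Overall recovery:
R = (1 - 0.0656356768) * 100
= 93.4364%

93.4364%


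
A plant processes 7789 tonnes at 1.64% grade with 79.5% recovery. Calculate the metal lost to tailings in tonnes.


26.1866 tonnes

Total metal in feed:
= 7789 * 1.64 / 100 = 127.7396 tonnes
Metal recovered:
= 127.7396 * 79.5 / 100 = 101.552982 tonnes
Metal lost to tailings:
= 127.7396 - 101.552982
= 26.1866 tonnes


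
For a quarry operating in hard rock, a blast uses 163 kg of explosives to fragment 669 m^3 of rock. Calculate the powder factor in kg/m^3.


0.2436 kg/m^3

Powder factor = explosive mass / rock volume
= 163 / 669
= 0.2436 kg/m^3


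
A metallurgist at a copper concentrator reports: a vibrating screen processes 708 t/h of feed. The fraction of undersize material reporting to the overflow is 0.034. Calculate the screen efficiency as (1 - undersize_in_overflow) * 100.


96.6%

Screen efficiency = (1 - fraction of undersize in overflow) * 100
= (1 - 0.034) * 100
= 0.966 * 100
= 96.6%


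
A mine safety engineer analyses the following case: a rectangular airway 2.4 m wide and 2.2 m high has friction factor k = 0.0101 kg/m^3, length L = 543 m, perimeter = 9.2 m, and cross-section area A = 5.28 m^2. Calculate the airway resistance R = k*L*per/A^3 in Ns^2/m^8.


Compute the numerator:
k * L * per = 0.0101 * 543 * 9.2
= 50.45556
Compute the denominator:
A^3 = 5.28^3 = 147.197952
Resistance:
R = 50.45556 / 147.197952
= 0.3428 Ns^2/m^8

0.3428 Ns^2/m^8


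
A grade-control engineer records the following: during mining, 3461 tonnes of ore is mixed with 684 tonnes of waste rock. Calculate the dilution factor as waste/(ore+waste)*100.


16.5018%

Total material = ore + waste
= 3461 + 684 = 4145 tonnes
Dilution = waste / total * 100
= 684 / 4145 * 100
= 0.1650180941 * 100
= 16.5018%


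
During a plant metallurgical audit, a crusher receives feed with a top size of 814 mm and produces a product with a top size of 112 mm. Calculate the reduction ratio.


Reduction ratio = feed size / product size
= 814 / 112
= 7.2679

7.2679


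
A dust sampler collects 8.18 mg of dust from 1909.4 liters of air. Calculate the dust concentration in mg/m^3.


4.2841 mg/m^3

Convert liters to m^3: 1 m^3 = 1000 L
Concentration = mass / volume * 1000
= 8.18 / 1909.4 * 1000
= 0.004284068294 * 1000
= 4.2841 mg/m^3


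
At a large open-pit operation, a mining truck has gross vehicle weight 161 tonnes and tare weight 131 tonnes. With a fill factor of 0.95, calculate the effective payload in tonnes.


28.5 tonnes

Maximum payload = gross - tare
= 161 - 131 = 30 tonnes
Effective payload = max payload * fill factor
= 30 * 0.95
= 28.5 tonnes


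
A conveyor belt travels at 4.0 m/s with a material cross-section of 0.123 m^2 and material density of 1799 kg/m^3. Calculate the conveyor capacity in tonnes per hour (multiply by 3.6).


Volumetric flow = speed * area
= 4.0 * 0.123 = 0.492 m^3/s
Mass flow = volumetric * density
= 0.492 * 1799 = 885.108 kg/s
Convert to t/h: multiply by 3.6
Capacity = 885.108 * 3.6
= 3186.3888 t/h

3186.3888 t/h


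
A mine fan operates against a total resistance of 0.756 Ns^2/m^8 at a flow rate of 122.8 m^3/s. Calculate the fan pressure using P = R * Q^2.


11400.359 Pa

Compute Q^2:
Q^2 = 122.8^2 = 15079.84
Compute pressure:
P = R * Q^2 = 0.756 * 15079.84
= 11400.359 Pa


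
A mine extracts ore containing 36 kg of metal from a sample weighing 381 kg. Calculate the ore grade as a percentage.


Ore grade = (metal mass / ore mass) * 100
= (36 / 381) * 100
= 0.09448818898 * 100
= 9.4488%

9.4488%


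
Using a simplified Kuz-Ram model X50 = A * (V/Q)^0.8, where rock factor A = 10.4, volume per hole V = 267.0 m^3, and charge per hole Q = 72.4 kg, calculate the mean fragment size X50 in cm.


Compute V/Q:
V/Q = 267.0 / 72.4 = 3.687845304
Raise to the power 0.8:
(V/Q)^0.8 = 3.687845304^0.8 = 2.840652807
Multiply by A:
X50 = 10.4 * 2.840652807
= 29.5428 cm

29.5428 cm


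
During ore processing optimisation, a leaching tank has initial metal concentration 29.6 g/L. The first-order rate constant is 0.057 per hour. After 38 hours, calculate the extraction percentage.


Compute the exponent:
-k * t = -0.057 * 38 = -2.166
Remaining concentration:
C = 29.6 * exp(-2.166)
= 29.6 * 0.114635242
= 3.393203164 g/L
Extracted = 29.6 - 3.393203164 = 26.20679684 g/L
Extraction % = 26.20679684 / 29.6 * 100
= 88.5365%

88.5365%


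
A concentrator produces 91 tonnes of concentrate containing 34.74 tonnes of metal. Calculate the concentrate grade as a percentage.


Grade = (metal in concentrate / concentrate mass) * 100
= (34.74 / 91) * 100
= 0.3817582418 * 100
= 38.1758%

38.1758%


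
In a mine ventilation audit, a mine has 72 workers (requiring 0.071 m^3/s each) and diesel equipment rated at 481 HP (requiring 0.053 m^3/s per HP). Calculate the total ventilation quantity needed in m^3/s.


Airflow for workers:
Q_people = 72 * 0.071 = 5.112 m^3/s
Airflow for diesel equipment:
Q_diesel = 481 * 0.053 = 25.493 m^3/s
Total ventilation:
Q_total = 5.112 + 25.493
= 30.605 m^3/s

30.605 m^3/s


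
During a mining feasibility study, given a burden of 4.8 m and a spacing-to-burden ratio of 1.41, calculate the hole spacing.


Spacing = burden * ratio
= 4.8 * 1.41
= 6.768 m

6.768 m


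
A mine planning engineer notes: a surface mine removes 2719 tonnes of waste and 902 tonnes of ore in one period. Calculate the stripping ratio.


Stripping ratio = waste tonnage / ore tonnage
= 2719 / 902
= 3.0144

3.0144


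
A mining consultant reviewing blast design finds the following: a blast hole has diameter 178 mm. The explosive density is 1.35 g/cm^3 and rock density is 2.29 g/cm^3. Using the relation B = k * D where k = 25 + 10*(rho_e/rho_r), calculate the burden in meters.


5.4993 m

First, compute k:
rho_e / rho_r = 1.35 / 2.29 = 0.5895196507
k = 25 + 10 * 0.5895196507 = 30.89519651
Then, compute burden:
B = k * D / 1000 = 30.89519651 * 178 / 1000
= 5499.344978 / 1000
= 5.4993 m


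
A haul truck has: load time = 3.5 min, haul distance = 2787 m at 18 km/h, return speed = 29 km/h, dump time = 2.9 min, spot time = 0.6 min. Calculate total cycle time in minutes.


22.0562 min

Convert haul speed to m/min: 18 * 1000/60 = 300 m/min
Haul time = 2787 / 300 = 9.29 min
Convert return speed to m/min: 29 * 1000/60 = 483.3333333 m/min
Return time = 2787 / 483.3333333 = 5.766206897 min
Total cycle time:
= 3.5 + 9.29 + 2.9 + 5.766206897 + 0.6
= 22.0562 min


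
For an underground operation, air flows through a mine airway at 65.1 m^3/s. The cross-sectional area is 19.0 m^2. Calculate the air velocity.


3.4263 m/s

Velocity = flow rate / cross-sectional area
= 65.1 / 19.0
= 3.4263 m/s


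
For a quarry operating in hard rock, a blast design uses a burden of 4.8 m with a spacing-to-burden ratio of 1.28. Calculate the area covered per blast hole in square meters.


29.4912 m^2

First, find the spacing:
Spacing = burden * ratio = 4.8 * 1.28
= 6.144 m
Then, calculate the area:
Area = burden * spacing = 4.8 * 6.144
= 29.4912 m^2


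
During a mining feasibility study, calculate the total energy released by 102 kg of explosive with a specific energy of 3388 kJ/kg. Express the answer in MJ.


Energy = mass * specific_energy / 1000
= 102 * 3388 / 1000
= 345576 / 1000
= 345.576 MJ

345.576 MJ


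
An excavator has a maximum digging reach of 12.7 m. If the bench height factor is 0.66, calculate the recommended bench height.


Bench height = reach * factor
= 12.7 * 0.66
= 8.382 m

8.382 m
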